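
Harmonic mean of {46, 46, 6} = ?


Sum of reciprocals = 1/46 + 1/46 + 1/6 = 0.210145
HM = 3/0.210145 = 14.2759

HM = 14.2759


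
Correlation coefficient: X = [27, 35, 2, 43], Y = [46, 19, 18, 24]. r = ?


Mean X = 26.7500, Mean Y = 26.7500
SD X = 15.368393, SD Y = 11.344051
Cov = 28.187500
r = 28.187500/(15.368393*11.344051) = 0.1617

r = 0.1617


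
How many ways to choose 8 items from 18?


C(18,8) = 18!/(8! × 10!)
= 6402373705728000/(40320 × 3628800)
= 43758

C(18,8) = 43758


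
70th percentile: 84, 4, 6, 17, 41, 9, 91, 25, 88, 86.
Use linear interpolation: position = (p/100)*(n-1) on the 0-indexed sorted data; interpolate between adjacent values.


Sorted: 4, 6, 9, 17, 25, 41, 84, 86, 88, 91
n = 10
Index = 70/100 * 9 = 6.3000
Lower = data[6] = 84, Upper = data[7] = 86
P70 = 84 + 0.3000*(2) = 84.6000

P70 = 84.6000


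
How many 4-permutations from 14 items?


P(14,4) = 14!/10!
= 87178291200/3628800
= 24024

P(14,4) = 24024


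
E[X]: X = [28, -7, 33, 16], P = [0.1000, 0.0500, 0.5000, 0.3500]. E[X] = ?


E[X] = 28*0.1000 - 7*0.0500 + 33*0.5000 + 16*0.3500
= 2.8000 - 0.3500 + 16.5000 + 5.6000
= 24.5500

E[X] = 24.5500


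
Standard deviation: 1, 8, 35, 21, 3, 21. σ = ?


Mean = 14.8333
Variance = 143.4722
SD = sqrt(143.4722) = 11.9780

SD = 11.9780


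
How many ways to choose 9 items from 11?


C(11,9) = 11!/(9! × 2!)
= 39916800/(362880 × 2)
= 55

C(11,9) = 55


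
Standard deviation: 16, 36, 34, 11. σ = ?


Mean = 24.2500
Variance = 119.1875
SD = sqrt(119.1875) = 10.9173

SD = 10.9173


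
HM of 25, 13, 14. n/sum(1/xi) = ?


Sum of reciprocals = 1/25 + 1/13 + 1/14 = 0.188352
HM = 3/0.188352 = 15.9277

HM = 15.9277


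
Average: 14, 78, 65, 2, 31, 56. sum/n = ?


Sum = 14 + 78 + 65 + 2 + 31 + 56 = 246
n = 6
Mean = 246/6 = 41.0000

Mean = 41.0000


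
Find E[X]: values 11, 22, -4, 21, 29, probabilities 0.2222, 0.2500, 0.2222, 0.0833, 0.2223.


E[X] = 11*0.2222 + 22*0.2500 - 4*0.2222 + 21*0.0833 + 29*0.2223
= 2.4442 + 5.5000 - 0.8888 + 1.7493 + 6.4467
= 15.2514

E[X] = 15.2514


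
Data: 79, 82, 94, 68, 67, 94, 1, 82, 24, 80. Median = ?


Sorted: 1, 24, 67, 68, 79, 80, 82, 82, 94, 94
n = 10 (even)
Middle values: 79 and 80
Median = (79+80)/2 = 79.5000

Median = 79.5000


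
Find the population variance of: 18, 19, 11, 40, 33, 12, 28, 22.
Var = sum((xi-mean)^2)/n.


Mean = 22.8750
Squared deviations: 23.7656, 15.0156, 141.0156, 293.2656, 102.5156, 118.2656, 26.2656, 0.7656
Sum = 720.8750
Variance = 720.8750/8 = 90.1094

Variance = 90.1094


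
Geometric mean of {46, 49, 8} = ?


Product = 46 × 49 × 8 = 18032
GM = 18032^(1/3) = 26.2229

GM = 26.2229


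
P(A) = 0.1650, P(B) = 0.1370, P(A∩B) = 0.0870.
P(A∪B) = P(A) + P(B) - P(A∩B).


P(A∪B) = 0.1650 + 0.1370 - 0.0870
= 0.3020 - 0.0870
= 0.2150

P(A∪B) = 0.2150


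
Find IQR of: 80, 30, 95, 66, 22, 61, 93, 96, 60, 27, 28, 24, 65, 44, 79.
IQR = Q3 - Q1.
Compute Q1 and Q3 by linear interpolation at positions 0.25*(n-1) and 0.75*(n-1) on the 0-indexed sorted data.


Sorted: 22, 24, 27, 28, 30, 44, 60, 61, 65, 66, 79, 80, 93, 95, 96
Q1 (25th %ile) = 29.0000
Q3 (75th %ile) = 79.5000
IQR = 79.5000 - 29.0000 = 50.5000

IQR = 50.5000


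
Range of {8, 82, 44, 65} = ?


Max = 82, Min = 8
Range = 82 - 8 = 74

Range = 74


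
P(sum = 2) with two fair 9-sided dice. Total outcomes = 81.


Total outcomes = 9×9 = 81
Favorable (sum = 2): 1
P = 1/81 = 0.0123

P = 0.0123


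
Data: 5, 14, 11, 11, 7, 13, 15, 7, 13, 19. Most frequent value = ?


Frequencies: 5:1, 7:2, 11:2, 13:2, 14:1, 15:1, 19:1
Max frequency = 2
Mode = 7, 11, 13

Mode = 7, 11, 13


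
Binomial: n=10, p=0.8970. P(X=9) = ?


C(10,9) = 10
p^9 = 0.375952
(1-p)^1 = 0.103000
P = 10 * 0.375952 * 0.103000 = 0.3872

P(X=9) = 0.3872


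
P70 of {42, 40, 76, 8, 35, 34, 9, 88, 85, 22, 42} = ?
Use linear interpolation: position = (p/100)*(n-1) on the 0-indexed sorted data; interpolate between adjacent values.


Sorted: 8, 9, 22, 34, 35, 40, 42, 42, 76, 85, 88
n = 11
Index = 70/100 * 10 = 7.0000
Lower = data[7] = 42, Upper = data[8] = 76
P70 = 42 + 0*(34) = 42.0000

P70 = 42.0000


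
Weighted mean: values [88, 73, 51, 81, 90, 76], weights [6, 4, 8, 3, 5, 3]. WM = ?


Numerator = 88*6 + 73*4 + 51*8 + 81*3 + 90*5 + 76*3 = 2149
Denominator = 6 + 4 + 8 + 3 + 5 + 3 = 29
WM = 2149/29 = 74.1034

WM = 74.1034


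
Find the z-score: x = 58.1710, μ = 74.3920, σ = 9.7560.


z = (58.1710 - 74.3920)/9.7560
= -16.2210/9.7560
= -1.6627

z = -1.6627


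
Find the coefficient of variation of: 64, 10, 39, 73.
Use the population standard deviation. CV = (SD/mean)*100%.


Mean = 46.5000
SD = 24.4796
CV = (24.4796/46.5000)*100 = 52.6443%

CV = 52.6443%


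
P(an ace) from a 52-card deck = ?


4 aces in 52 cards
P = 4/52 = 0.0769

P = 0.0769


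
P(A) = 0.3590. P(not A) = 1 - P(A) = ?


P(not A) = 1 - 0.3590 = 0.6410

P(not A) = 0.6410


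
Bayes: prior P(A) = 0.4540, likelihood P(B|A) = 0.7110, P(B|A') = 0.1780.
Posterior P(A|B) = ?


P(B) = P(B|A)*P(A) + P(B|A')*P(A')
= 0.7110*0.4540 + 0.1780*0.5460
= 0.322794 + 0.097188 = 0.419982
P(A|B) = 0.322794/0.419982 = 0.7686

P(A|B) = 0.7686


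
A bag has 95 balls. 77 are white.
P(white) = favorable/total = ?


P = 77/95 = 0.8105

P = 0.8105


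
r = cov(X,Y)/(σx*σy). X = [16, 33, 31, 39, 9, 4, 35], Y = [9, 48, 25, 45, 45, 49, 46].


Mean X = 23.8571, Mean Y = 38.1429
SD X = 12.899929, SD Y = 14.106013
Cov = 14.163265
r = 14.163265/(12.899929*14.106013) = 0.0778

r = 0.0778


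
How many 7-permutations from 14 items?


P(14,7) = 14!/7!
= 87178291200/5040
= 17297280

P(14,7) = 17297280


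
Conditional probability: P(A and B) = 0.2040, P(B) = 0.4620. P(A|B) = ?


P(A|B) = 0.2040/0.4620 = 0.4416

P(A|B) = 0.4416


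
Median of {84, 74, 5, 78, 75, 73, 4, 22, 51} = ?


Sorted: 4, 5, 22, 51, 73, 74, 75, 78, 84
n = 9 (odd)
Middle value = 73

Median = 73


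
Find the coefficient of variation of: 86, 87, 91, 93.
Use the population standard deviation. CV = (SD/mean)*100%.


Mean = 89.2500
SD = 2.8614
CV = (2.8614/89.2500)*100 = 3.2060%

CV = 3.2060%


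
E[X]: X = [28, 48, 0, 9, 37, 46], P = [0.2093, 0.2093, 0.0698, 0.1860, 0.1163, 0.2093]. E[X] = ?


E[X] = 28*0.2093 + 48*0.2093 + 0*0.0698 + 9*0.1860 + 37*0.1163 + 46*0.2093
= 5.8604 + 10.0464 + 0 + 1.6740 + 4.3031 + 9.6278
= 31.5117

E[X] = 31.5117


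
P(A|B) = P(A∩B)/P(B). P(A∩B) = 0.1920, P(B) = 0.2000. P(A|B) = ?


P(A|B) = 0.1920/0.2000 = 0.9600

P(A|B) = 0.9600


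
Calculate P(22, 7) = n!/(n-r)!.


P(22,7) = 22!/15!
= 1124000727777607680000/1307674368000
= 859541760

P(22,7) = 859541760


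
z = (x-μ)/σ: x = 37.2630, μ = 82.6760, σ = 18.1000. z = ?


z = (37.2630 - 82.6760)/18.1000
= -45.4130/18.1000
= -2.5090

z = -2.5090


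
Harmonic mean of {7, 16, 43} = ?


Sum of reciprocals = 1/7 + 1/16 + 1/43 = 0.228613
HM = 3/0.228613 = 13.1226

HM = 13.1226


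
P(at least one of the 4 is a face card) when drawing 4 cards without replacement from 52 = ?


P(at least one) = 1 - P(none)
P(none) = (40/52) × (39/51) × (38/50) × (37/49) = 0.337575
P(at least one) = 1 - 0.337575 = 0.6624

P = 0.6624


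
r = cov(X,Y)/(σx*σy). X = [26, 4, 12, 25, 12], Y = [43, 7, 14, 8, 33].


Mean X = 15.8000, Mean Y = 21.0000
SD X = 8.447485, SD Y = 14.436066
Cov = 50.200000
r = 50.200000/(8.447485*14.436066) = 0.4116

r = 0.4116


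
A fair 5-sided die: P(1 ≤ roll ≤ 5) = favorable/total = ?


Favorable outcomes (1 ≤ roll ≤ 5): 5
Total outcomes = 5
P = 5/5 = 1.0000

P = 1.0000


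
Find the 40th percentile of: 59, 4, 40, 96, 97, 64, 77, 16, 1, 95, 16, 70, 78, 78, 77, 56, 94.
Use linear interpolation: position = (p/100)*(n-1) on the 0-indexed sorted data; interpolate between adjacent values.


Sorted: 1, 4, 16, 16, 40, 56, 59, 64, 70, 77, 77, 78, 78, 94, 95, 96, 97
n = 17
Index = 40/100 * 16 = 6.4000
Lower = data[6] = 59, Upper = data[7] = 64
P40 = 59 + 0.4000*(5) = 61.0000

P40 = 61.0000


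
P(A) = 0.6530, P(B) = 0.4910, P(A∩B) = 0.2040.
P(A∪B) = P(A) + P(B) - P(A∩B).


P(A∪B) = 0.6530 + 0.4910 - 0.2040
= 1.1440 - 0.2040
= 0.9400

P(A∪B) = 0.9400


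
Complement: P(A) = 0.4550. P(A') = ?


P(not A) = 1 - 0.4550 = 0.5450

P(not A) = 0.5450


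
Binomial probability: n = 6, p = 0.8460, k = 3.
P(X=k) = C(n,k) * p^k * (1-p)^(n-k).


C(6,3) = 20
p^3 = 0.605496
(1-p)^3 = 0.003652
P = 20 * 0.605496 * 0.003652 = 0.0442

P(X=3) = 0.0442


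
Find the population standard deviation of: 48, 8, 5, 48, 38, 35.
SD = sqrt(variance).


Mean = 30.3333
Variance = 307.5556
SD = sqrt(307.5556) = 17.5373

SD = 17.5373


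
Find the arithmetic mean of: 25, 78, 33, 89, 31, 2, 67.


Sum = 25 + 78 + 33 + 89 + 31 + 2 + 67 = 325
n = 7
Mean = 325/7 = 46.4286

Mean = 46.4286


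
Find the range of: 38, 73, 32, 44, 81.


Max = 81, Min = 32
Range = 81 - 32 = 49

Range = 49


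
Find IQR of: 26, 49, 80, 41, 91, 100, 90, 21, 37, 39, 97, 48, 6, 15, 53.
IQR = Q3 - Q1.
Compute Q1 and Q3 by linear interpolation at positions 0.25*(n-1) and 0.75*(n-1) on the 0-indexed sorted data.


Sorted: 6, 15, 21, 26, 37, 39, 41, 48, 49, 53, 80, 90, 91, 97, 100
Q1 (25th %ile) = 31.5000
Q3 (75th %ile) = 85.0000
IQR = 85.0000 - 31.5000 = 53.5000

IQR = 53.5000


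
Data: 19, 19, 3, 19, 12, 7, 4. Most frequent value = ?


Frequencies: 3:1, 4:1, 7:1, 12:1, 19:3
Max frequency = 3
Mode = 19

Mode = 19


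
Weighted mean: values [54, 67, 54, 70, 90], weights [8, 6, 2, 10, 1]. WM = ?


Numerator = 54*8 + 67*6 + 54*2 + 70*10 + 90*1 = 1732
Denominator = 8 + 6 + 2 + 10 + 1 = 27
WM = 1732/27 = 64.1481

WM = 64.1481


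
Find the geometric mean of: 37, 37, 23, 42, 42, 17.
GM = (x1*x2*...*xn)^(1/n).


Product = 37 × 37 × 23 × 42 × 42 × 17 = 944232156
GM = 944232156^(1/6) = 31.3218

GM = 31.3218


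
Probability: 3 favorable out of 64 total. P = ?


P = 3/64 = 0.0469

P = 0.0469


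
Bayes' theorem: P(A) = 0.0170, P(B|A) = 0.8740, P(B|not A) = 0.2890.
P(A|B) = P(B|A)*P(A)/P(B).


P(B) = P(B|A)*P(A) + P(B|A')*P(A')
= 0.8740*0.0170 + 0.2890*0.9830
= 0.014858 + 0.284087 = 0.298945
P(A|B) = 0.014858/0.298945 = 0.0497

P(A|B) = 0.0497


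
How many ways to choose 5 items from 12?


C(12,5) = 12!/(5! × 7!)
= 479001600/(120 × 5040)
= 792

C(12,5) = 792


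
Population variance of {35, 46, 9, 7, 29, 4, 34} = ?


Mean = 23.4286
Squared deviations: 133.8980, 509.4694, 208.1837, 269.8980, 31.0408, 377.4694, 111.7551
Sum = 1641.7143
Variance = 1641.7143/7 = 234.5306

Variance = 234.5306


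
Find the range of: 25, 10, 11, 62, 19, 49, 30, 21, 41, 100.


Max = 100, Min = 10
Range = 100 - 10 = 90

Range = 90


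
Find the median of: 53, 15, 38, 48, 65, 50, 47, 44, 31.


Sorted: 15, 31, 38, 44, 47, 48, 50, 53, 65
n = 9 (odd)
Middle value = 47

Median = 47


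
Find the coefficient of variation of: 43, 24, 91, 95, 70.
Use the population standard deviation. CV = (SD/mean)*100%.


Mean = 64.6000
SD = 27.4416
CV = (27.4416/64.6000)*100 = 42.4792%

CV = 42.4792%


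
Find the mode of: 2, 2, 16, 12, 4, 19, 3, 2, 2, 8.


Frequencies: 2:4, 3:1, 4:1, 8:1, 12:1, 16:1, 19:1
Max frequency = 4
Mode = 2

Mode = 2


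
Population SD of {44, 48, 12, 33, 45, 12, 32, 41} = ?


Mean = 33.3750
Variance = 179.4844
SD = sqrt(179.4844) = 13.3972

SD = 13.3972


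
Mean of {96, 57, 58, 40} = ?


Sum = 96 + 57 + 58 + 40 = 251
n = 4
Mean = 251/4 = 62.7500

Mean = 62.7500


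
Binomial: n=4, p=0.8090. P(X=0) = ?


C(4,0) = 1
p^0 = 1.000000
(1-p)^4 = 0.001331
P = 1 * 1.000000 * 0.001331 = 0.0013

P(X=0) = 0.0013


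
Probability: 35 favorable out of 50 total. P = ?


P = 35/50 = 0.7000

P = 0.7000


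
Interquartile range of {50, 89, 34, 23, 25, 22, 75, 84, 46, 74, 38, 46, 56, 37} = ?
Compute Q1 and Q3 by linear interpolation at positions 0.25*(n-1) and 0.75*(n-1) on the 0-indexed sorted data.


Sorted: 22, 23, 25, 34, 37, 38, 46, 46, 50, 56, 74, 75, 84, 89
Q1 (25th %ile) = 34.7500
Q3 (75th %ile) = 69.5000
IQR = 69.5000 - 34.7500 = 34.7500

IQR = 34.7500


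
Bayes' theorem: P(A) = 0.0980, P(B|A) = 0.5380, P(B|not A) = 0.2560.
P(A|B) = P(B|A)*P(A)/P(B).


P(B) = P(B|A)*P(A) + P(B|A')*P(A')
= 0.5380*0.0980 + 0.2560*0.9020
= 0.052724 + 0.230912 = 0.283636
P(A|B) = 0.052724/0.283636 = 0.1859

P(A|B) = 0.1859


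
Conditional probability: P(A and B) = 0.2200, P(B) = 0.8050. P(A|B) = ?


P(A|B) = 0.2200/0.8050 = 0.2733

P(A|B) = 0.2733


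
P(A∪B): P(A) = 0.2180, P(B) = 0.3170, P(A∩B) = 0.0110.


P(A∪B) = 0.2180 + 0.3170 - 0.0110
= 0.5350 - 0.0110
= 0.5240

P(A∪B) = 0.5240


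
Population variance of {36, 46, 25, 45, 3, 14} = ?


Mean = 28.1667
Squared deviations: 61.3611, 318.0278, 10.0278, 283.3611, 633.3611, 200.6944
Sum = 1506.8333
Variance = 1506.8333/6 = 251.1389

Variance = 251.1389


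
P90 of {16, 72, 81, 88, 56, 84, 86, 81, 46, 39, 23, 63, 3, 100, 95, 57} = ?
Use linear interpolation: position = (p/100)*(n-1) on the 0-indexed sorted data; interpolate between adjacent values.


Sorted: 3, 16, 23, 39, 46, 56, 57, 63, 72, 81, 81, 84, 86, 88, 95, 100
n = 16
Index = 90/100 * 15 = 13.5000
Lower = data[13] = 88, Upper = data[14] = 95
P90 = 88 + 0.5000*(7) = 91.5000

P90 = 91.5000


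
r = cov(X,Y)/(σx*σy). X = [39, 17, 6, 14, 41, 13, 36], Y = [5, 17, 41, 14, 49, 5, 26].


Mean X = 23.7143, Mean Y = 22.4286
SD X = 13.370696, SD Y = 15.909181
Cov = 30.408163
r = 30.408163/(13.370696*15.909181) = 0.1430

r = 0.1430


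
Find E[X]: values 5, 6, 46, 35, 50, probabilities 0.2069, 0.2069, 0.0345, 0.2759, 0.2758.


E[X] = 5*0.2069 + 6*0.2069 + 46*0.0345 + 35*0.2759 + 50*0.2758
= 1.0345 + 1.2414 + 1.5870 + 9.6565 + 13.7900
= 27.3094

E[X] = 27.3094


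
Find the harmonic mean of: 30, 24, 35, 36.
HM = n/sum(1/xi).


Sum of reciprocals = 1/30 + 1/24 + 1/35 + 1/36 = 0.131349
HM = 4/0.131349 = 30.4532

HM = 30.4532


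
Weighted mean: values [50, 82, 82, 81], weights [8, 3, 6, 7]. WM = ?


Numerator = 50*8 + 82*3 + 82*6 + 81*7 = 1705
Denominator = 8 + 3 + 6 + 7 = 24
WM = 1705/24 = 71.0417

WM = 71.0417


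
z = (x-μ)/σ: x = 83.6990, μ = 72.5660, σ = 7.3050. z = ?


z = (83.6990 - 72.5660)/7.3050
= 11.1330/7.3050
= 1.5240

z = 1.5240


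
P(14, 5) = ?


P(14,5) = 14!/9!
= 87178291200/362880
= 240240

P(14,5) = 240240


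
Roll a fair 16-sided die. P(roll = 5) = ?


Favorable outcomes (roll = 5): 1
Total outcomes = 16
P = 1/16 = 0.0625

P = 0.0625


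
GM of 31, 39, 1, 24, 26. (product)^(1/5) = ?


Product = 31 × 39 × 1 × 24 × 26 = 754416
GM = 754416^(1/5) = 14.9804

GM = 14.9804


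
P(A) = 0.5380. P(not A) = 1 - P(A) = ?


P(not A) = 1 - 0.5380 = 0.4620

P(not A) = 0.4620


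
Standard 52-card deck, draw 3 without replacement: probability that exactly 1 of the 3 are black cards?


Hypergeometric: P(X=1) = C(26,1)·C(26,2) / C(52,3)
= 26 × 325 / 22100
= 8450/22100 = 0.3824

P = 0.3824


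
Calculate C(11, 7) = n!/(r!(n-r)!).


C(11,7) = 11!/(7! × 4!)
= 39916800/(5040 × 24)
= 330

C(11,7) = 330


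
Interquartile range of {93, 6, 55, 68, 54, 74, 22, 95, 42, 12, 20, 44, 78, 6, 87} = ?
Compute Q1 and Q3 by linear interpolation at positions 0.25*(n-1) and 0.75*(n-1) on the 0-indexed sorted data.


Sorted: 6, 6, 12, 20, 22, 42, 44, 54, 55, 68, 74, 78, 87, 93, 95
Q1 (25th %ile) = 21.0000
Q3 (75th %ile) = 76.0000
IQR = 76.0000 - 21.0000 = 55.0000

IQR = 55.0000


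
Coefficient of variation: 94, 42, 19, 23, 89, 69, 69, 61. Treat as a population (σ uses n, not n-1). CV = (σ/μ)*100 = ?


Mean = 58.2500
SD = 26.2429
CV = (26.2429/58.2500)*100 = 45.0521%

CV = 45.0521%


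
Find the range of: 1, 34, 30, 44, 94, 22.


Max = 94, Min = 1
Range = 94 - 1 = 93

Range = 93


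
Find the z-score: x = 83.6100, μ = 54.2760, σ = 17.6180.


z = (83.6100 - 54.2760)/17.6180
= 29.3340/17.6180
= 1.6650

z = 1.6650


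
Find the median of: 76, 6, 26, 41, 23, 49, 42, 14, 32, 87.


Sorted: 6, 14, 23, 26, 32, 41, 42, 49, 76, 87
n = 10 (even)
Middle values: 32 and 41
Median = (32+41)/2 = 36.5000

Median = 36.5000


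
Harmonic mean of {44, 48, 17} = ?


Sum of reciprocals = 1/44 + 1/48 + 1/17 = 0.102384
HM = 3/0.102384 = 29.3014

HM = 29.3014


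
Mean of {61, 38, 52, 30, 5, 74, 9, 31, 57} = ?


Sum = 61 + 38 + 52 + 30 + 5 + 74 + 9 + 31 + 57 = 357
n = 9
Mean = 357/9 = 39.6667

Mean = 39.6667


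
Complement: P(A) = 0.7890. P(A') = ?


P(not A) = 1 - 0.7890 = 0.2110

P(not A) = 0.2110


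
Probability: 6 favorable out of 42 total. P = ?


P = 6/42 = 0.1429

P = 0.1429


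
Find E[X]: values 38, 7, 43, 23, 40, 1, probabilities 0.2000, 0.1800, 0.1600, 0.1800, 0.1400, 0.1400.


E[X] = 38*0.2000 + 7*0.1800 + 43*0.1600 + 23*0.1800 + 40*0.1400 + 1*0.1400
= 7.6000 + 1.2600 + 6.8800 + 4.1400 + 5.6000 + 0.1400
= 25.6200

E[X] = 25.6200


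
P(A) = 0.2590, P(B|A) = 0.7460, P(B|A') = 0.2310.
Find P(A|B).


P(B) = P(B|A)*P(A) + P(B|A')*P(A')
= 0.7460*0.2590 + 0.2310*0.7410
= 0.193214 + 0.171171 = 0.364385
P(A|B) = 0.193214/0.364385 = 0.5302

P(A|B) = 0.5302


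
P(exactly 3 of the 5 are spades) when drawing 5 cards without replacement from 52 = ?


Hypergeometric: P(X=3) = C(13,3)·C(39,2) / C(52,5)
= 286 × 741 / 2598960
= 211926/2598960 = 0.0815

P = 0.0815


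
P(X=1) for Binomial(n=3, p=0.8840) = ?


C(3,1) = 3
p^1 = 0.884000
(1-p)^2 = 0.013456
P = 3 * 0.884000 * 0.013456 = 0.0357

P(X=1) = 0.0357


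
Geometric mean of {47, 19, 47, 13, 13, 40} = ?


Product = 47 × 19 × 47 × 13 × 13 × 40 = 283723960
GM = 283723960^(1/6) = 25.6340

GM = 25.6340


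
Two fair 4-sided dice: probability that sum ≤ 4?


Total outcomes = 4×4 = 16
Favorable (sum ≤ 4): 6
P = 6/16 = 0.3750

P = 0.3750


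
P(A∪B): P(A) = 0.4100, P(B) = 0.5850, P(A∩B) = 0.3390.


P(A∪B) = 0.4100 + 0.5850 - 0.3390
= 0.9950 - 0.3390
= 0.6560

P(A∪B) = 0.6560


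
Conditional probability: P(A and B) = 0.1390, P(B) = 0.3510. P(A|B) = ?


P(A|B) = 0.1390/0.3510 = 0.3960

P(A|B) = 0.3960


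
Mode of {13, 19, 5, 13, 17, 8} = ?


Frequencies: 5:1, 8:1, 13:2, 17:1, 19:1
Max frequency = 2
Mode = 13

Mode = 13


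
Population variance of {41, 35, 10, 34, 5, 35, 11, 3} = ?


Mean = 21.7500
Squared deviations: 370.5625, 175.5625, 138.0625, 150.0625, 280.5625, 175.5625, 115.5625, 351.5625
Sum = 1757.5000
Variance = 1757.5000/8 = 219.6875

Variance = 219.6875


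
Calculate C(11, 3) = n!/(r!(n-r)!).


C(11,3) = 11!/(3! × 8!)
= 39916800/(6 × 40320)
= 165

C(11,3) = 165


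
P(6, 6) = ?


P(6,6) = 6!/0!
= 720/1
= 720

P(6,6) = 720


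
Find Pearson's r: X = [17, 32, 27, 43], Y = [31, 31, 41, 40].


Mean X = 29.7500, Mean Y = 35.7500
SD X = 9.364160, SD Y = 4.763140
Cov = 22.937500
r = 22.937500/(9.364160*4.763140) = 0.5143

r = 0.5143


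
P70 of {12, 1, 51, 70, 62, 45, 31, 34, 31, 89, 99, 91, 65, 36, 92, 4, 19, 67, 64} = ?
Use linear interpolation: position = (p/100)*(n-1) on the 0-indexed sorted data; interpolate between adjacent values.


Sorted: 1, 4, 12, 19, 31, 31, 34, 36, 45, 51, 62, 64, 65, 67, 70, 89, 91, 92, 99
n = 19
Index = 70/100 * 18 = 12.6000
Lower = data[12] = 65, Upper = data[13] = 67
P70 = 65 + 0.6000*(2) = 66.2000

P70 = 66.2000


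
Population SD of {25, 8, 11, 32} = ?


Mean = 19.0000
Variance = 97.5000
SD = sqrt(97.5000) = 9.8742

SD = 9.8742


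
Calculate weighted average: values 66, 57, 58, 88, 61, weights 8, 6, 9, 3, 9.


Numerator = 66*8 + 57*6 + 58*9 + 88*3 + 61*9 = 2205
Denominator = 8 + 6 + 9 + 3 + 9 = 35
WM = 2205/35 = 63.0000

WM = 63.0000


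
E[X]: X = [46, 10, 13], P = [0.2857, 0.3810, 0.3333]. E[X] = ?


E[X] = 46*0.2857 + 10*0.3810 + 13*0.3333
= 13.1422 + 3.8100 + 4.3329
= 21.2851

E[X] = 21.2851


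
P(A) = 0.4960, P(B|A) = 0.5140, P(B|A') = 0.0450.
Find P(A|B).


P(B) = P(B|A)*P(A) + P(B|A')*P(A')
= 0.5140*0.4960 + 0.0450*0.5040
= 0.254944 + 0.022680 = 0.277624
P(A|B) = 0.254944/0.277624 = 0.9183

P(A|B) = 0.9183


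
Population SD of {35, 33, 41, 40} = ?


Mean = 37.2500
Variance = 11.1875
SD = sqrt(11.1875) = 3.3448

SD = 3.3448


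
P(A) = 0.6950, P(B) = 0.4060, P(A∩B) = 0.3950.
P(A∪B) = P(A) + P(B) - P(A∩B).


P(A∪B) = 0.6950 + 0.4060 - 0.3950
= 1.1010 - 0.3950
= 0.7060

P(A∪B) = 0.7060


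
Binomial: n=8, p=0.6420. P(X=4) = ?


C(8,4) = 70
p^4 = 0.169879
(1-p)^4 = 0.016426
P = 70 * 0.169879 * 0.016426 = 0.1953

P(X=4) = 0.1953


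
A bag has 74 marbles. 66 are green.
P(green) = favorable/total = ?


P = 66/74 = 0.8919

P = 0.8919


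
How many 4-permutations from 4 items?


P(4,4) = 4!/0!
= 24/1
= 24

P(4,4) = 24


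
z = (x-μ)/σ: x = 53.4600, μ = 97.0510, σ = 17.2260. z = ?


z = (53.4600 - 97.0510)/17.2260
= -43.5910/17.2260
= -2.5305

z = -2.5305


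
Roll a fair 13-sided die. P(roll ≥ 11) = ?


Favorable outcomes (roll ≥ 11): 3
Total outcomes = 13
P = 3/13 = 0.2308

P = 0.2308


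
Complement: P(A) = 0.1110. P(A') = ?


P(not A) = 1 - 0.1110 = 0.8890

P(not A) = 0.8890


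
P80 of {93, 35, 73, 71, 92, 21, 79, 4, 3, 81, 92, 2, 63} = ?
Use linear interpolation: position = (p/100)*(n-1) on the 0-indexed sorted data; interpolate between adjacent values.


Sorted: 2, 3, 4, 21, 35, 63, 71, 73, 79, 81, 92, 92, 93
n = 13
Index = 80/100 * 12 = 9.6000
Lower = data[9] = 81, Upper = data[10] = 92
P80 = 81 + 0.6000*(11) = 87.6000

P80 = 87.6000


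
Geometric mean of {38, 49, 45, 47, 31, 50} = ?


Product = 38 × 49 × 45 × 47 × 31 × 50 = 6104101500
GM = 6104101500^(1/6) = 42.7501

GM = 42.7501


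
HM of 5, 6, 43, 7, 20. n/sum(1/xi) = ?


Sum of reciprocals = 1/5 + 1/6 + 1/43 + 1/7 + 1/20 = 0.582780
HM = 5/0.582780 = 8.5796

HM = 8.5796


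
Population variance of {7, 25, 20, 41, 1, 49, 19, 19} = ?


Mean = 22.6250
Squared deviations: 244.1406, 5.6406, 6.8906, 337.6406, 467.6406, 695.6406, 13.1406, 13.1406
Sum = 1783.8750
Variance = 1783.8750/8 = 222.9844

Variance = 222.9844


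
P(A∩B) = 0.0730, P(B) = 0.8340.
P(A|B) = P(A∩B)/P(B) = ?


P(A|B) = 0.0730/0.8340 = 0.0875

P(A|B) = 0.0875


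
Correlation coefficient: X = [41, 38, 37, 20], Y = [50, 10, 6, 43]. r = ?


Mean X = 34.0000, Mean Y = 27.2500
SD X = 8.215838, SD Y = 19.459895
Cov = -48.500000
r = -48.500000/(8.215838*19.459895) = -0.3034

r = -0.3034


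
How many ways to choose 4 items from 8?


C(8,4) = 8!/(4! × 4!)
= 40320/(24 × 24)
= 70

C(8,4) = 70


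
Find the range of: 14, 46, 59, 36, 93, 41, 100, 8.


Max = 100, Min = 8
Range = 100 - 8 = 92

Range = 92


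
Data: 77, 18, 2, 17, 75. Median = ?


Sorted: 2, 17, 18, 75, 77
n = 5 (odd)
Middle value = 18

Median = 18


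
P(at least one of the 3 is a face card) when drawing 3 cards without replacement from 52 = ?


P(at least one) = 1 - P(none)
P(none) = (40/52) × (39/51) × (38/50) = 0.447059
P(at least one) = 1 - 0.447059 = 0.5529

P = 0.5529


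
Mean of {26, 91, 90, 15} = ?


Sum = 26 + 91 + 90 + 15 = 222
n = 4
Mean = 222/4 = 55.5000

Mean = 55.5000


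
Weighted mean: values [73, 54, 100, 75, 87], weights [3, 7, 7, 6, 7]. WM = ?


Numerator = 73*3 + 54*7 + 100*7 + 75*6 + 87*7 = 2356
Denominator = 3 + 7 + 7 + 6 + 7 = 30
WM = 2356/30 = 78.5333

WM = 78.5333


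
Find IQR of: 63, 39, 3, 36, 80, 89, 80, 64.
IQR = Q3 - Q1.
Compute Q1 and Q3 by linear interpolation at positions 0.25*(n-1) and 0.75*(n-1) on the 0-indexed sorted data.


Sorted: 3, 36, 39, 63, 64, 80, 80, 89
Q1 (25th %ile) = 38.2500
Q3 (75th %ile) = 80.0000
IQR = 80.0000 - 38.2500 = 41.7500

IQR = 41.7500


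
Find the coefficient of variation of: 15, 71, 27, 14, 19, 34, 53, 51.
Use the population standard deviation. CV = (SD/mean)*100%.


Mean = 35.5000
SD = 19.4808
CV = (19.4808/35.5000)*100 = 54.8754%

CV = 54.8754%


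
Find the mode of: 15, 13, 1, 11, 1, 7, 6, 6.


Frequencies: 1:2, 6:2, 7:1, 11:1, 13:1, 15:1
Max frequency = 2
Mode = 1, 6

Mode = 1, 6


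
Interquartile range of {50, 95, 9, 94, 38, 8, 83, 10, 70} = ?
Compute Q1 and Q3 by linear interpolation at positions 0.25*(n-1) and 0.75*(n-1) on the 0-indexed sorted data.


Sorted: 8, 9, 10, 38, 50, 70, 83, 94, 95
Q1 (25th %ile) = 10.0000
Q3 (75th %ile) = 83.0000
IQR = 83.0000 - 10.0000 = 73.0000

IQR = 73.0000


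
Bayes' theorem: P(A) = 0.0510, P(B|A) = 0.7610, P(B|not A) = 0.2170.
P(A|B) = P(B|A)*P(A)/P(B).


P(B) = P(B|A)*P(A) + P(B|A')*P(A')
= 0.7610*0.0510 + 0.2170*0.9490
= 0.038811 + 0.205933 = 0.244744
P(A|B) = 0.038811/0.244744 = 0.1586

P(A|B) = 0.1586


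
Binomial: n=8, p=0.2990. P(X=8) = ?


C(8,8) = 1
p^8 = 6.388068e-05
(1-p)^0 = 1.000000
P = 1 * 6.388068e-05 * 1.000000 = 6.3881e-05

P(X=8) = 6.3881e-05


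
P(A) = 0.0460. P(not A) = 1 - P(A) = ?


P(not A) = 1 - 0.0460 = 0.9540

P(not A) = 0.9540


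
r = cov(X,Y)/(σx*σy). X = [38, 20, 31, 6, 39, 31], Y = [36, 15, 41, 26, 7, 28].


Mean X = 27.5000, Mean Y = 25.5000
SD X = 11.441882, SD Y = 11.615363
Cov = 4.750000
r = 4.750000/(11.441882*11.615363) = 0.0357

r = 0.0357


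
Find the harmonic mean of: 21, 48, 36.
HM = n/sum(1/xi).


Sum of reciprocals = 1/21 + 1/48 + 1/36 = 0.096230
HM = 3/0.096230 = 31.1753

HM = 31.1753


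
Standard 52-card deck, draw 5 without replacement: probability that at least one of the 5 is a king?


P(at least one) = 1 - P(none)
P(none) = (48/52) × (47/51) × (46/50) × (45/49) × (44/48) = 0.658842
P(at least one) = 1 - 0.658842 = 0.3412

P = 0.3412


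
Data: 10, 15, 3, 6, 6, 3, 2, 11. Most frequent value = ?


Frequencies: 2:1, 3:2, 6:2, 10:1, 11:1, 15:1
Max frequency = 2
Mode = 3, 6

Mode = 3, 6


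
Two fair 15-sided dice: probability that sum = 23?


Total outcomes = 15×15 = 225
Favorable (sum = 23): 8
P = 8/225 = 0.0356

P = 0.0356


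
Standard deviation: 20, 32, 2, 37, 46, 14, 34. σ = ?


Mean = 26.4286
Variance = 196.5306
SD = sqrt(196.5306) = 14.0189

SD = 14.0189


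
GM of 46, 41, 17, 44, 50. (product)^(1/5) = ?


Product = 46 × 41 × 17 × 44 × 50 = 70536400
GM = 70536400^(1/5) = 37.1264

GM = 37.1264


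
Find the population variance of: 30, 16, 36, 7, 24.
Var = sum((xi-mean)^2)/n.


Mean = 22.6000
Squared deviations: 54.7600, 43.5600, 179.5600, 243.3600, 1.9600
Sum = 523.2000
Variance = 523.2000/5 = 104.6400

Variance = 104.6400


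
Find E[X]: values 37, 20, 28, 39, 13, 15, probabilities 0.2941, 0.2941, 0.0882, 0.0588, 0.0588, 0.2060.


E[X] = 37*0.2941 + 20*0.2941 + 28*0.0882 + 39*0.0588 + 13*0.0588 + 15*0.2060
= 10.8817 + 5.8820 + 2.4696 + 2.2932 + 0.7644 + 3.0900
= 25.3809

E[X] = 25.3809


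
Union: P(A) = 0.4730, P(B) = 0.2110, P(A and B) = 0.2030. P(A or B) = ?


P(A∪B) = 0.4730 + 0.2110 - 0.2030
= 0.6840 - 0.2030
= 0.4810

P(A∪B) = 0.4810


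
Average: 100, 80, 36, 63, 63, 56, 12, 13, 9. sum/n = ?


Sum = 100 + 80 + 36 + 63 + 63 + 56 + 12 + 13 + 9 = 432
n = 9
Mean = 432/9 = 48.0000

Mean = 48.0000


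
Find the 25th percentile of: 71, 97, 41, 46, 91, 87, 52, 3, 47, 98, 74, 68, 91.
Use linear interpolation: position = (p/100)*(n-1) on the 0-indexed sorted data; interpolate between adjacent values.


Sorted: 3, 41, 46, 47, 52, 68, 71, 74, 87, 91, 91, 97, 98
n = 13
Index = 25/100 * 12 = 3.0000
Lower = data[3] = 47, Upper = data[4] = 52
P25 = 47 + 0*(5) = 47.0000

P25 = 47.0000


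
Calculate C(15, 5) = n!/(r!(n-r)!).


C(15,5) = 15!/(5! × 10!)
= 1307674368000/(120 × 3628800)
= 3003

C(15,5) = 3003


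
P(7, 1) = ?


P(7,1) = 7!/6!
= 5040/720
= 7

P(7,1) = 7


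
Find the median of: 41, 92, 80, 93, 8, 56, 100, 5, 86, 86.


Sorted: 5, 8, 41, 56, 80, 86, 86, 92, 93, 100
n = 10 (even)
Middle values: 80 and 86
Median = (80+86)/2 = 83.0000

Median = 83.0000


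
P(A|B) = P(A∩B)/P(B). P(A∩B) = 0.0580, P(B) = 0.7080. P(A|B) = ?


P(A|B) = 0.0580/0.7080 = 0.0819

P(A|B) = 0.0819


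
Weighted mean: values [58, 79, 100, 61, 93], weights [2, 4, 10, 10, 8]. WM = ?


Numerator = 58*2 + 79*4 + 100*10 + 61*10 + 93*8 = 2786
Denominator = 2 + 4 + 10 + 10 + 8 = 34
WM = 2786/34 = 81.9412

WM = 81.9412


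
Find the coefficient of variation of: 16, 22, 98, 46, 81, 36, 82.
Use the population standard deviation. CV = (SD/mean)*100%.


Mean = 54.4286
SD = 30.0088
CV = (30.0088/54.4286)*100 = 55.1344%

CV = 55.1344%


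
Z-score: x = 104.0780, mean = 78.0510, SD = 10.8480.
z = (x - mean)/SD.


z = (104.0780 - 78.0510)/10.8480
= 26.0270/10.8480
= 2.3992

z = 2.3992


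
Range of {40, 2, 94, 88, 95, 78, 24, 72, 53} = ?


Max = 95, Min = 2
Range = 95 - 2 = 93

Range = 93


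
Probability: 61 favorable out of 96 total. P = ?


P = 61/96 = 0.6354

P = 0.6354


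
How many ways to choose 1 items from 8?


C(8,1) = 8!/(1! × 7!)
= 40320/(1 × 5040)
= 8

C(8,1) = 8


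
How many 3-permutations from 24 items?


P(24,3) = 24!/21!
= 620448401733239439360000/51090942171709440000
= 12144

P(24,3) = 12144


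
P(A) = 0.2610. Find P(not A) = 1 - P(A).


P(not A) = 1 - 0.2610 = 0.7390

P(not A) = 0.7390


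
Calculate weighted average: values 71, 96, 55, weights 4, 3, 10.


Numerator = 71*4 + 96*3 + 55*10 = 1122
Denominator = 4 + 3 + 10 = 17
WM = 1122/17 = 66.0000

WM = 66.0000


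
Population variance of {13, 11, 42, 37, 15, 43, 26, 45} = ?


Mean = 29.0000
Squared deviations: 256.0000, 324.0000, 169.0000, 64.0000, 196.0000, 196.0000, 9.0000, 256.0000
Sum = 1470.0000
Variance = 1470.0000/8 = 183.7500

Variance = 183.7500


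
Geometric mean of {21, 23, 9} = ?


Product = 21 × 23 × 9 = 4347
GM = 4347^(1/3) = 16.3204

GM = 16.3204


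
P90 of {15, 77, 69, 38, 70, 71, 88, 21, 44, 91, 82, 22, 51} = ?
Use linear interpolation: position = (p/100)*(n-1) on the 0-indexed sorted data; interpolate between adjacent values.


Sorted: 15, 21, 22, 38, 44, 51, 69, 70, 71, 77, 82, 88, 91
n = 13
Index = 90/100 * 12 = 10.8000
Lower = data[10] = 82, Upper = data[11] = 88
P90 = 82 + 0.8000*(6) = 86.8000

P90 = 86.8000


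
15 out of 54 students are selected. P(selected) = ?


P = 15/54 = 0.2778

P = 0.2778


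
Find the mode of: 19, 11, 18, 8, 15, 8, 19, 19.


Frequencies: 8:2, 11:1, 15:1, 18:1, 19:3
Max frequency = 3
Mode = 19

Mode = 19


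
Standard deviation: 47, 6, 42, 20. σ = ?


Mean = 28.7500
Variance = 275.6875
SD = sqrt(275.6875) = 16.6038

SD = 16.6038


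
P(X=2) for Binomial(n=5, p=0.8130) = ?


C(5,2) = 10
p^2 = 0.660969
(1-p)^3 = 0.006539
P = 10 * 0.660969 * 0.006539 = 0.0432

P(X=2) = 0.0432


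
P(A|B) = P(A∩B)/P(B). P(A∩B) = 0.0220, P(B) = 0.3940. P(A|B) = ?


P(A|B) = 0.0220/0.3940 = 0.0558

P(A|B) = 0.0558


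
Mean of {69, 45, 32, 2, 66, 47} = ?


Sum = 69 + 45 + 32 + 2 + 66 + 47 = 261
n = 6
Mean = 261/6 = 43.5000

Mean = 43.5000


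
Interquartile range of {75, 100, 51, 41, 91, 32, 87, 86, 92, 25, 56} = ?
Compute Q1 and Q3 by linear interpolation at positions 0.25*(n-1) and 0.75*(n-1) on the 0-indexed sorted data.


Sorted: 25, 32, 41, 51, 56, 75, 86, 87, 91, 92, 100
Q1 (25th %ile) = 46.0000
Q3 (75th %ile) = 89.0000
IQR = 89.0000 - 46.0000 = 43.0000

IQR = 43.0000


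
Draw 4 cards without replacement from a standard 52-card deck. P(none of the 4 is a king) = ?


P(no kings) = (48/52) × (47/51) × (46/50) × (45/49)
= 0.7187

P = 0.7187


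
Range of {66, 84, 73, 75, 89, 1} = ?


Max = 89, Min = 1
Range = 89 - 1 = 88

Range = 88


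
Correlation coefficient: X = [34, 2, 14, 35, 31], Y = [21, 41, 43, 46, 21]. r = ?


Mean X = 23.2000, Mean Y = 34.4000
SD X = 13.044539, SD Y = 11.056220
Cov = -66.280000
r = -66.280000/(13.044539*11.056220) = -0.4596

r = -0.4596


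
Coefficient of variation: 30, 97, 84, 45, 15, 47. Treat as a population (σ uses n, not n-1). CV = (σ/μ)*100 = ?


Mean = 53.0000
SD = 28.7808
CV = (28.7808/53.0000)*100 = 54.3034%

CV = 54.3034%


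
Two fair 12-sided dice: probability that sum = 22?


Total outcomes = 12×12 = 144
Favorable (sum = 22): 3
P = 3/144 = 0.0208

P = 0.0208


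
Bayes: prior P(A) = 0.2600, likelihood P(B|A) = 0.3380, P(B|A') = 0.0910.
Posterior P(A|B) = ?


P(B) = P(B|A)*P(A) + P(B|A')*P(A')
= 0.3380*0.2600 + 0.0910*0.7400
= 0.087880 + 0.067340 = 0.155220
P(A|B) = 0.087880/0.155220 = 0.5662

P(A|B) = 0.5662


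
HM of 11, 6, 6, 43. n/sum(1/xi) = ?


Sum of reciprocals = 1/11 + 1/6 + 1/6 + 1/43 = 0.447498
HM = 4/0.447498 = 8.9386

HM = 8.9386


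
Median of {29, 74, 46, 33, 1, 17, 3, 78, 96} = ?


Sorted: 1, 3, 17, 29, 33, 46, 74, 78, 96
n = 9 (odd)
Middle value = 33

Median = 33


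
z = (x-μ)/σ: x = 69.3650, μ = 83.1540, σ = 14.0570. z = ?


z = (69.3650 - 83.1540)/14.0570
= -13.7890/14.0570
= -0.9809

z = -0.9809


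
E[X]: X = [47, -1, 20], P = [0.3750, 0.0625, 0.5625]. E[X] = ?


E[X] = 47*0.3750 - 1*0.0625 + 20*0.5625
= 17.6250 - 0.0625 + 11.2500
= 28.8125

E[X] = 28.8125


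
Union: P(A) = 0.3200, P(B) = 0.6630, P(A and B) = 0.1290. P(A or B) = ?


P(A∪B) = 0.3200 + 0.6630 - 0.1290
= 0.9830 - 0.1290
= 0.8540

P(A∪B) = 0.8540


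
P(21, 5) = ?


P(21,5) = 21!/16!
= 51090942171709440000/20922789888000
= 2441880

P(21,5) = 2441880


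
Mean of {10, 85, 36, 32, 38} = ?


Sum = 10 + 85 + 36 + 32 + 38 = 201
n = 5
Mean = 201/5 = 40.2000

Mean = 40.2000


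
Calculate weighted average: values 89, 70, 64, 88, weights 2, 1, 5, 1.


Numerator = 89*2 + 70*1 + 64*5 + 88*1 = 656
Denominator = 2 + 1 + 5 + 1 = 9
WM = 656/9 = 72.8889

WM = 72.8889


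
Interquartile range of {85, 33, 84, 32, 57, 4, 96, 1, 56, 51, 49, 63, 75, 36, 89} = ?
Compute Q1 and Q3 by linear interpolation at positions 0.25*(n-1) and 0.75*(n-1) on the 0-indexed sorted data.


Sorted: 1, 4, 32, 33, 36, 49, 51, 56, 57, 63, 75, 84, 85, 89, 96
Q1 (25th %ile) = 34.5000
Q3 (75th %ile) = 79.5000
IQR = 79.5000 - 34.5000 = 45.0000

IQR = 45.0000


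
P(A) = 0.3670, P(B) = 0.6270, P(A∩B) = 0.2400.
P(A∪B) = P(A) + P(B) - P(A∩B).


P(A∪B) = 0.3670 + 0.6270 - 0.2400
= 0.9940 - 0.2400
= 0.7540

P(A∪B) = 0.7540


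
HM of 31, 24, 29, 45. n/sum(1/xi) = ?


Sum of reciprocals = 1/31 + 1/24 + 1/29 + 1/45 = 0.130630
HM = 4/0.130630 = 30.6209

HM = 30.6209


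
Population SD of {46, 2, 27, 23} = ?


Mean = 24.5000
Variance = 244.2500
SD = sqrt(244.2500) = 15.6285

SD = 15.6285


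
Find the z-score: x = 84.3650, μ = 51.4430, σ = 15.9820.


z = (84.3650 - 51.4430)/15.9820
= 32.9220/15.9820
= 2.0599

z = 2.0599


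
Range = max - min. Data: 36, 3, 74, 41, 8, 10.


Max = 74, Min = 3
Range = 74 - 3 = 71

Range = 71


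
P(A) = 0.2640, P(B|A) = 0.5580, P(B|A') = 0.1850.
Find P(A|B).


P(B) = P(B|A)*P(A) + P(B|A')*P(A')
= 0.5580*0.2640 + 0.1850*0.7360
= 0.147312 + 0.136160 = 0.283472
P(A|B) = 0.147312/0.283472 = 0.5197

P(A|B) = 0.5197


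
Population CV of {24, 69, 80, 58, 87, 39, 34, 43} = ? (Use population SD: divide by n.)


Mean = 54.2500
SD = 21.3644
CV = (21.3644/54.2500)*100 = 39.3814%

CV = 39.3814%


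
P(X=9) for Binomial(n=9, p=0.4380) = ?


C(9,9) = 1
p^9 = 0.000593
(1-p)^0 = 1.000000
P = 1 * 0.000593 * 1.000000 = 0.0006

P(X=9) = 0.0006


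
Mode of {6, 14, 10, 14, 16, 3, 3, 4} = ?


Frequencies: 3:2, 4:1, 6:1, 10:1, 14:2, 16:1
Max frequency = 2
Mode = 3, 14

Mode = 3, 14


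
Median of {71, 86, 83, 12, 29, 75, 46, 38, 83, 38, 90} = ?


Sorted: 12, 29, 38, 38, 46, 71, 75, 83, 83, 86, 90
n = 11 (odd)
Middle value = 71

Median = 71


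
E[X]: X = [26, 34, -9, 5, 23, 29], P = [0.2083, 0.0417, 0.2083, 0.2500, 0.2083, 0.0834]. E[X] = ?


E[X] = 26*0.2083 + 34*0.0417 - 9*0.2083 + 5*0.2500 + 23*0.2083 + 29*0.0834
= 5.4158 + 1.4178 - 1.8747 + 1.2500 + 4.7909 + 2.4186
= 13.4184

E[X] = 13.4184


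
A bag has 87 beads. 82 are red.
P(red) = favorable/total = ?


P = 82/87 = 0.9425

P = 0.9425


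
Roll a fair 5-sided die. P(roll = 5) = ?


Favorable outcomes (roll = 5): 1
Total outcomes = 5
P = 1/5 = 0.2000

P = 0.2000


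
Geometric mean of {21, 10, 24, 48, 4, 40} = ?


Product = 21 × 10 × 24 × 48 × 4 × 40 = 38707200
GM = 38707200^(1/6) = 18.3921

GM = 18.3921


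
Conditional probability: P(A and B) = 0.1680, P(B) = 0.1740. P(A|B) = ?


P(A|B) = 0.1680/0.1740 = 0.9655

P(A|B) = 0.9655


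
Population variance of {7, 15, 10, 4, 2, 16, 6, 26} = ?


Mean = 10.7500
Squared deviations: 14.0625, 18.0625, 0.5625, 45.5625, 76.5625, 27.5625, 22.5625, 232.5625
Sum = 437.5000
Variance = 437.5000/8 = 54.6875

Variance = 54.6875


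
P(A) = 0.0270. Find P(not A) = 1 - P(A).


P(not A) = 1 - 0.0270 = 0.9730

P(not A) = 0.9730


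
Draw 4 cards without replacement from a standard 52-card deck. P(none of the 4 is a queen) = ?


P(no queens) = (48/52) × (47/51) × (46/50) × (45/49)
= 0.7187

P = 0.7187


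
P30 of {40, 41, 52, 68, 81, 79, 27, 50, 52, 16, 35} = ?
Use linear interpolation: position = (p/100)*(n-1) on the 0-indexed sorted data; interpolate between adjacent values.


Sorted: 16, 27, 35, 40, 41, 50, 52, 52, 68, 79, 81
n = 11
Index = 30/100 * 10 = 3.0000
Lower = data[3] = 40, Upper = data[4] = 41
P30 = 40 + 0*(1) = 40.0000

P30 = 40.0000


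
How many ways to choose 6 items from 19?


C(19,6) = 19!/(6! × 13!)
= 121645100408832000/(720 × 6227020800)
= 27132

C(19,6) = 27132


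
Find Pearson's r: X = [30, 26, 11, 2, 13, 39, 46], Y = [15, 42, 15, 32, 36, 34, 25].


Mean X = 23.8571, Mean Y = 28.4286
SD X = 14.749611, SD Y = 9.693255
Cov = -4.653061
r = -4.653061/(14.749611*9.693255) = -0.0325

r = -0.0325


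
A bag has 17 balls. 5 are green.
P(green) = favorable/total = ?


P = 5/17 = 0.2941

P = 0.2941


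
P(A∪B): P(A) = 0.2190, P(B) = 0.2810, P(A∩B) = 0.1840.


P(A∪B) = 0.2190 + 0.2810 - 0.1840
= 0.5000 - 0.1840
= 0.3160

P(A∪B) = 0.3160


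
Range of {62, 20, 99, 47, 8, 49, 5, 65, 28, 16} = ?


Max = 99, Min = 5
Range = 99 - 5 = 94

Range = 94


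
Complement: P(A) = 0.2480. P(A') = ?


P(not A) = 1 - 0.2480 = 0.7520

P(not A) = 0.7520


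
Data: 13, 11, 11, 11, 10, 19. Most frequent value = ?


Frequencies: 10:1, 11:3, 13:1, 19:1
Max frequency = 3
Mode = 11

Mode = 11


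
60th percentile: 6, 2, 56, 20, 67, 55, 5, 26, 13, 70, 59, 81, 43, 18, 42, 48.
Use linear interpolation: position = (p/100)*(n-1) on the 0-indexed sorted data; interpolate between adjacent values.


Sorted: 2, 5, 6, 13, 18, 20, 26, 42, 43, 48, 55, 56, 59, 67, 70, 81
n = 16
Index = 60/100 * 15 = 9.0000
Lower = data[9] = 48, Upper = data[10] = 55
P60 = 48 + 0*(7) = 48.0000

P60 = 48.0000


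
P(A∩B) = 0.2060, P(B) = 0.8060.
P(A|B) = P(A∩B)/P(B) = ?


P(A|B) = 0.2060/0.8060 = 0.2556

P(A|B) = 0.2556


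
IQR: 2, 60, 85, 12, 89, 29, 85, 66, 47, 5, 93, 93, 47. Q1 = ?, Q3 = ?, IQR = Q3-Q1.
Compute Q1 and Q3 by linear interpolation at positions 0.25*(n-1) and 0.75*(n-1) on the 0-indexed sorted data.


Sorted: 2, 5, 12, 29, 47, 47, 60, 66, 85, 85, 89, 93, 93
Q1 (25th %ile) = 29.0000
Q3 (75th %ile) = 85.0000
IQR = 85.0000 - 29.0000 = 56.0000

IQR = 56.0000


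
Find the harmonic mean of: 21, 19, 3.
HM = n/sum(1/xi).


Sum of reciprocals = 1/21 + 1/19 + 1/3 = 0.433584
HM = 3/0.433584 = 6.9191

HM = 6.9191


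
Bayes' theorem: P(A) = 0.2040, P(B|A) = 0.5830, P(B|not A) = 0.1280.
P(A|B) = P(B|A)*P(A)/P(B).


P(B) = P(B|A)*P(A) + P(B|A')*P(A')
= 0.5830*0.2040 + 0.1280*0.7960
= 0.118932 + 0.101888 = 0.220820
P(A|B) = 0.118932/0.220820 = 0.5386

P(A|B) = 0.5386
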